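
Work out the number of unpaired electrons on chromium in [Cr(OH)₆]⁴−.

4

Ligand charges: each hydroxide is −1. With an overall charge of −4 the chromium centre must be in the +2 oxidation state.
Cr sits in group 6, so the d-electron count is 6 − 2 = 4.
The spin state decides the count: Hydroxide is a weak-field ligand for a first-row metal, so the complex is high-spin.
An octahedral high-spin d⁴ ion is t₂g³e_g¹, giving 4 unpaired electrons.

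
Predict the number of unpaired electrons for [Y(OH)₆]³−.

0 unpaired electrons

Ligand charges: each hydroxide is −1. With an overall charge of −3 the yttrium centre must be in the +3 oxidation state.
Yttrium is a group-3 element; Y(III) is therefore d⁰.
In an octahedral field the d⁰ configuration is t₂g⁰e_g⁰, giving 0 unpaired electrons.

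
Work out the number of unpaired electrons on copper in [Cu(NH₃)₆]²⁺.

1 unpaired electron

Ligand charges: ammonia is neutral. With an overall charge of +2 the copper centre must be in the +2 oxidation state.
Copper is a group-11 element; Cu(II) is therefore d⁹.
In an octahedral field the d⁹ configuration is t₂g⁶e_g³ (only one arrangement possible), giving 1 unpaired electron.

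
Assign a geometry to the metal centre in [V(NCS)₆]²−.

Ligand charges: each isothiocyanate is −1. With an overall charge of −2 the vanadium centre must be in the +4 oxidation state.
V sits in group 5, so the d-electron count is 5 − 4 = 1.
Coordination number: 6.
Six donors around a single metal centre give an octahedral coordination sphere.

octahedral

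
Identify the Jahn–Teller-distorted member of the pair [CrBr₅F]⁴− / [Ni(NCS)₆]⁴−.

[CrBr₅F]⁴−

[CrBr₅F]⁴−: Each bromide is −1; each fluoride is −1; balancing the −4 overall charge requires Cr(II). Cr sits in group 6, so the d-electron count is 6 − 2 = 4. Bromide and fluoride are weak-field ligands for a first-row metal, so the complex is high-spin. The t₂g³e_g¹ (high-spin) configuration has an unevenly filled e_g set; the Jahn–Teller theorem predicts a tetragonal distortion (typically axial elongation) to lift the degeneracy.
[Ni(NCS)₆]⁴−: Ligand charges: each isothiocyanate is −1. With an overall charge of −4 the nickel centre must be in the +2 oxidation state. Group 10 minus oxidation state 2 gives a d⁸ configuration. The d⁸ configuration leaves the e_g set evenly filled (or empty) — no strong Jahn–Teller driving force.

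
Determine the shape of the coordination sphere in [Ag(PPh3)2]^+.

linear

Triphenylphosphine is neutral; balancing the +1 overall charge requires Ag(I).
Ag sits in group 11, so the d-electron count is 11 − 1 = 10.
With 2 monodentate ligands the coordination number is 2.
A d¹⁰ ion with only two ligands adopts a linear arrangement (sp hybridisation; no CFSE preference).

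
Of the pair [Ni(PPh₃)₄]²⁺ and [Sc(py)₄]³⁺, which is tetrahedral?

[Sc(py)₄]³⁺

For [Ni(PPh₃)₄]²⁺: Triphenylphosphine is neutral; balancing the +2 overall charge requires Ni(II). Nickel is a group-10 element; Ni(II) is therefore d⁸. Triphenylphosphine is a strong-field ligand (high in the spectrochemical series). A 3d d⁸ ion with strong-field ligands gains enough CFSE to favour square planar over tetrahedral. → square planar.
For [Sc(py)₄]³⁺: Ligand charges: pyridine is neutral. With an overall charge of +3 the scandium centre must be in the +3 oxidation state. Group 3 minus oxidation state 3 gives a d⁰ configuration. A d⁰ ion has no crystal-field stabilisation preference between square planar and tetrahedral, so four ligands adopt the sterically favoured tetrahedral geometry. → tetrahedral.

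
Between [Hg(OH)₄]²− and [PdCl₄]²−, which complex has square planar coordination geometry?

[PdCl₄]²−

For [Hg(OH)₄]²−: Ligand charges: each hydroxide is −1. With an overall charge of −2 the mercury centre must be in the +2 oxidation state. Group 12 minus oxidation state 2 gives a d¹⁰ configuration. A d¹⁰ ion has no crystal-field stabilisation preference between square planar and tetrahedral, so four ligands adopt the sterically favoured tetrahedral geometry. → tetrahedral.
For [PdCl₄]²−: Ligand charges: each chloride is −1. With an overall charge of −2 the palladium centre must be in the +2 oxidation state. Group 10 minus oxidation state 2 gives a d⁸ configuration. A 4d d⁸ ion has a large crystal-field splitting; square planar leaves the high-energy d_{x²−y²} orbital empty and maximises CFSE. → square planar.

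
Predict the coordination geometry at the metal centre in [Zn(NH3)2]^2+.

linear

Summing ligand charges against the +2 overall charge gives an oxidation state of +2 for zinc.
Zn sits in group 12, so the d-electron count is 12 − 2 = 10.
With 2 monodentate ligands the coordination number is 2.
A d¹⁰ ion with only two ligands adopts a linear arrangement (sp hybridisation; no CFSE preference).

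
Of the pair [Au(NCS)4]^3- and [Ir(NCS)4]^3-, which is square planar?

For [Au(NCS)4]^3-: Ligand charges: each isothiocyanate is −1. With an overall charge of −3 the gold centre must be in the +1 oxidation state. Group 11 minus oxidation state 1 gives a d¹⁰ configuration. A d¹⁰ ion has no crystal-field stabilisation preference between square planar and tetrahedral, so four ligands adopt the sterically favoured tetrahedral geometry. → tetrahedral.
For [Ir(NCS)4]^3-: Each isothiocyanate is −1; balancing the −3 overall charge requires Ir(I). Group 9 minus oxidation state 1 gives a d⁸ configuration. A 5d d⁸ ion has a large crystal-field splitting; square planar leaves the high-energy d_{x²−y²} orbital empty and maximises CFSE. → square planar.

[Ir(NCS)4]^3-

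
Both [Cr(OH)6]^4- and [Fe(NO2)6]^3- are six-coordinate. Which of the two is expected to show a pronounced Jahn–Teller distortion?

[Cr(OH)6]^4-: Summing ligand charges against the −4 overall charge gives an oxidation state of +2 for chromium. Cr sits in group 6, so the d-electron count is 6 − 2 = 4. Hydroxide is a weak-field ligand for a first-row metal, so the complex is high-spin. The t₂g³e_g¹ (high-spin) configuration has an unevenly filled e_g set; the Jahn–Teller theorem predicts a tetragonal distortion (typically axial elongation) to lift the degeneracy.
[Fe(NO2)6]^3-: Summing ligand charges against the −3 overall charge gives an oxidation state of +3 for iron. Iron is a group-8 element; Fe(III) is therefore d⁵. Nitro (N-bound nitrite) is a strong-field ligand (high in the spectrochemical series) for a first-row metal, so the complex is low-spin. The d⁵ configuration leaves the e_g set evenly filled (or empty) — no strong Jahn–Teller driving force.

[Cr(OH)6]^4-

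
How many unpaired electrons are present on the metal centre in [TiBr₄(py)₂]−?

Each bromide is −1; pyridine is neutral; balancing the −1 overall charge requires Ti(III).
Group 4 minus oxidation state 3 gives a d¹ configuration.
In an octahedral field the d¹ configuration is t₂g¹e_g⁰ (only one arrangement possible), giving 1 unpaired electron.

1 unpaired electron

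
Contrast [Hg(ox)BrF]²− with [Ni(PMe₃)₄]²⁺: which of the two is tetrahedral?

[Hg(ox)BrF]²−

For [Hg(ox)BrF]²−: Each oxalate is −2; each bromide is −1; each fluoride is −1; balancing the −2 overall charge requires Hg(II). Group 12 minus oxidation state 2 gives a d¹⁰ configuration. A d¹⁰ ion has no crystal-field stabilisation preference between square planar and tetrahedral, so four ligands adopt the sterically favoured tetrahedral geometry. → tetrahedral.
For [Ni(PMe₃)₄]²⁺: Summing ligand charges against the +2 overall charge gives an oxidation state of +2 for nickel. Ni sits in group 10, so the d-electron count is 10 − 2 = 8. Trimethylphosphine is a strong-field ligand (high in the spectrochemical series). A 3d d⁸ ion with strong-field ligands gains enough CFSE to favour square planar over tetrahedral. → square planar.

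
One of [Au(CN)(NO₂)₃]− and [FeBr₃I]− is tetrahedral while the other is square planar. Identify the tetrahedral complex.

[FeBr₃I]−

For [Au(CN)(NO₂)₃]−: Summing ligand charges against the −1 overall charge gives an oxidation state of +3 for gold. Au sits in group 11, so the d-electron count is 11 − 3 = 8. A 5d d⁸ ion has a large crystal-field splitting; square planar leaves the high-energy d_{x²−y²} orbital empty and maximises CFSE. → square planar.
For [FeBr₃I]−: Ligand charges: each bromide is −1; each iodide is −1. With an overall charge of −1 the iron centre must be in the +3 oxidation state. Fe sits in group 8, so the d-electron count is 8 − 3 = 5. A high-spin d⁵ ion has zero CFSE in either geometry, so four ligands adopt the sterically favoured tetrahedral geometry. → tetrahedral.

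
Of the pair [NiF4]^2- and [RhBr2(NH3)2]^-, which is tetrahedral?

For [NiF4]^2-: Ligand charges: each fluoride is −1. With an overall charge of −2 the nickel centre must be in the +2 oxidation state. Ni sits in group 10, so the d-electron count is 10 − 2 = 8. Fluoride is a weak-field ligand. With weak-field ligands the CFSE gain from square planar is small, so a 3d d⁸ ion takes the sterically preferred tetrahedral geometry. → tetrahedral.
For [RhBr2(NH3)2]^-: Summing ligand charges against the −1 overall charge gives an oxidation state of +1 for rhodium. Rh sits in group 9, so the d-electron count is 9 − 1 = 8. A 4d d⁸ ion has a large crystal-field splitting; square planar leaves the high-energy d_{x²−y²} orbital empty and maximises CFSE. → square planar.

[NiF4]^2-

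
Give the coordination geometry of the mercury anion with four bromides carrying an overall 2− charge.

Summing ligand charges against the −2 overall charge gives an oxidation state of +2 for mercury.
Mercury is a group-12 element; Hg(II) is therefore d¹⁰.
Coordination number: 4.
A d¹⁰ ion has no crystal-field stabilisation preference between square planar and tetrahedral, so four ligands adopt the sterically favoured tetrahedral geometry.

tetrahedral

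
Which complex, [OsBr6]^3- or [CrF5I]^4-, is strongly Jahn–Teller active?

[CrF5I]^4-

[OsBr6]^3-: Ligand charges: each bromide is −1. With an overall charge of −3 the osmium centre must be in the +3 oxidation state. Group 8 minus oxidation state 3 gives a d⁵ configuration. A 5d ion has a large Δₒ and is invariably low-spin. The d⁵ configuration leaves the e_g set evenly filled (or empty) — no strong Jahn–Teller driving force.
[CrF5I]^4-: Summing ligand charges against the −4 overall charge gives an oxidation state of +2 for chromium. Cr sits in group 6, so the d-electron count is 6 − 2 = 4. Fluoride and iodide are weak-field ligands for a first-row metal, so the complex is high-spin. The t₂g³e_g¹ (high-spin) configuration has an unevenly filled e_g set; the Jahn–Teller theorem predicts a tetragonal distortion (typically axial elongation) to lift the degeneracy.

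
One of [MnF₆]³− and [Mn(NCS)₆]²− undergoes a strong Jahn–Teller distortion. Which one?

[MnF₆]³−: Summing ligand charges against the −3 overall charge gives an oxidation state of +3 for manganese. Group 7 minus oxidation state 3 gives a d⁴ configuration. Fluoride is a weak-field ligand for a first-row metal, so the complex is high-spin. The t₂g³e_g¹ (high-spin) configuration has an unevenly filled e_g set; the Jahn–Teller theorem predicts a tetragonal distortion (typically axial elongation) to lift the degeneracy.
[Mn(NCS)₆]²−: Ligand charges: each isothiocyanate is −1. With an overall charge of −2 the manganese centre must be in the +4 oxidation state. Manganese is a group-7 element; Mn(IV) is therefore d³. The d³ configuration leaves the e_g set evenly filled (or empty) — no strong Jahn–Teller driving force.

[MnF₆]³−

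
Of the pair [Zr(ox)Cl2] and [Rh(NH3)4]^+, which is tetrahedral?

For [Zr(ox)Cl2]: Summing ligand charges against the 0 overall charge gives an oxidation state of +4 for zirconium. Zr sits in group 4, so the d-electron count is 4 − 4 = 0. A d⁰ ion has no crystal-field stabilisation preference between square planar and tetrahedral, so four ligands adopt the sterically favoured tetrahedral geometry. → tetrahedral.
For [Rh(NH3)4]^+: Ammonia is neutral; balancing the +1 overall charge requires Rh(I). Group 9 minus oxidation state 1 gives a d⁸ configuration. A 4d d⁸ ion has a large crystal-field splitting; square planar leaves the high-energy d_{x²−y²} orbital empty and maximises CFSE. → square planar.

[Zr(ox)Cl2]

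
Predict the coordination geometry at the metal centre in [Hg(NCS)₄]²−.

Each isothiocyanate is −1; balancing the −2 overall charge requires Hg(II).
Group 12 minus oxidation state 2 gives a d¹⁰ configuration.
Coordination number: 4.
A d¹⁰ ion has no crystal-field stabilisation preference between square planar and tetrahedral, so four ligands adopt the sterically favoured tetrahedral geometry.

tetrahedral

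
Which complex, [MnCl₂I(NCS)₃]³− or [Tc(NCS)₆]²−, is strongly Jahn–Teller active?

[MnCl₂I(NCS)₃]³−

[MnCl₂I(NCS)₃]³−: Summing ligand charges against the −3 overall charge gives an oxidation state of +3 for manganese. Manganese is a group-7 element; Mn(III) is therefore d⁴. Chloride, iodide, and isothiocyanate are weak-field ligands for a first-row metal, so the complex is high-spin. The t₂g³e_g¹ (high-spin) configuration has an unevenly filled e_g set; the Jahn–Teller theorem predicts a tetragonal distortion (typically axial elongation) to lift the degeneracy.
[Tc(NCS)₆]²−: Summing ligand charges against the −2 overall charge gives an oxidation state of +4 for technetium. Tc sits in group 7, so the d-electron count is 7 − 4 = 3. The d³ configuration leaves the e_g set evenly filled (or empty) — no strong Jahn–Teller driving force.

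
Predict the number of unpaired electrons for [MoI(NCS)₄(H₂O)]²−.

Ligand charges: each iodide is −1; each isothiocyanate is −1; water is neutral. With an overall charge of −2 the molybdenum centre must be in the +3 oxidation state.
Group 6 minus oxidation state 3 gives a d³ configuration.
In an octahedral field the d³ configuration is t₂g³e_g⁰ (only one arrangement possible), giving 3 unpaired electrons.

3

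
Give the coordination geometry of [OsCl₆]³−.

octahedral

Ligand charges: each chloride is −1. With an overall charge of −3 the osmium centre must be in the +3 oxidation state.
Group 8 minus oxidation state 3 gives a d⁵ configuration.
With 6 monodentate ligands the coordination number is 6.
Six donors around a single metal centre give an octahedral coordination sphere.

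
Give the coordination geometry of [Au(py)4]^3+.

square planar

Ligand charges: pyridine is neutral. With an overall charge of +3 the gold centre must be in the +3 oxidation state.
Group 11 minus oxidation state 3 gives a d⁸ configuration.
With 4 monodentate ligands the coordination number is 4.
A 5d d⁸ ion has a large crystal-field splitting; square planar leaves the high-energy d_{x²−y²} orbital empty and maximises CFSE.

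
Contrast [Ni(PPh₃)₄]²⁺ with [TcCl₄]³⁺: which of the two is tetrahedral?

For [Ni(PPh₃)₄]²⁺: Triphenylphosphine is neutral; balancing the +2 overall charge requires Ni(II). Ni sits in group 10, so the d-electron count is 10 − 2 = 8. Triphenylphosphine is a strong-field ligand (high in the spectrochemical series). A 3d d⁸ ion with strong-field ligands gains enough CFSE to favour square planar over tetrahedral. → square planar.
For [TcCl₄]³⁺: Summing ligand charges against the +3 overall charge gives an oxidation state of +7 for technetium. Tc sits in group 7, so the d-electron count is 7 − 7 = 0. A d⁰ ion has no crystal-field stabilisation preference between square planar and tetrahedral, so four ligands adopt the sterically favoured tetrahedral geometry. → tetrahedral.

[TcCl₄]³⁺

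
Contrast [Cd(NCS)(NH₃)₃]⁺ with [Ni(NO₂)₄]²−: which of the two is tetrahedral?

For [Cd(NCS)(NH₃)₃]⁺: Ligand charges: each isothiocyanate is −1; ammonia is neutral. With an overall charge of +1 the cadmium centre must be in the +2 oxidation state. Cadmium is a group-12 element; Cd(II) is therefore d¹⁰. A d¹⁰ ion has no crystal-field stabilisation preference between square planar and tetrahedral, so four ligands adopt the sterically favoured tetrahedral geometry. → tetrahedral.
For [Ni(NO₂)₄]²−: Summing ligand charges against the −2 overall charge gives an oxidation state of +2 for nickel. Nickel is a group-10 element; Ni(II) is therefore d⁸. Nitro (N-bound nitrite) is a strong-field ligand (high in the spectrochemical series). A 3d d⁸ ion with strong-field ligands gains enough CFSE to favour square planar over tetrahedral. → square planar.

[Cd(NCS)(NH₃)₃]⁺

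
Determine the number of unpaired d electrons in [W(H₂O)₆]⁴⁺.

Water is neutral; balancing the +4 overall charge requires W(IV).
Group 6 minus oxidation state 4 gives a d² configuration.
In an octahedral field the d² configuration is t₂g²e_g⁰ (only one arrangement possible), giving 2 unpaired electrons.

2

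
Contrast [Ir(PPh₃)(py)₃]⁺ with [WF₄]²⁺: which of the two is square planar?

For [Ir(PPh₃)(py)₃]⁺: Summing ligand charges against the +1 overall charge gives an oxidation state of +1 for iridium. Ir sits in group 9, so the d-electron count is 9 − 1 = 8. A 5d d⁸ ion has a large crystal-field splitting; square planar leaves the high-energy d_{x²−y²} orbital empty and maximises CFSE. → square planar.
For [WF₄]²⁺: Ligand charges: each fluoride is −1. With an overall charge of +2 the tungsten centre must be in the +6 oxidation state. Tungsten is a group-6 element; W(VI) is therefore d⁰. A d⁰ ion has no crystal-field stabilisation preference between square planar and tetrahedral, so four ligands adopt the sterically favoured tetrahedral geometry. → tetrahedral.

[Ir(PPh₃)(py)₃]⁺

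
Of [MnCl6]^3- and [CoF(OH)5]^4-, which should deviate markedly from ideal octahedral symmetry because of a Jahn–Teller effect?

[MnCl6]^3-: Ligand charges: each chloride is −1. With an overall charge of −3 the manganese centre must be in the +3 oxidation state. Group 7 minus oxidation state 3 gives a d⁴ configuration. Chloride is a weak-field ligand for a first-row metal, so the complex is high-spin. The t₂g³e_g¹ (high-spin) configuration has an unevenly filled e_g set; the Jahn–Teller theorem predicts a tetragonal distortion (typically axial elongation) to lift the degeneracy.
[CoF(OH)5]^4-: Ligand charges: each fluoride is −1; each hydroxide is −1. With an overall charge of −4 the cobalt centre must be in the +2 oxidation state. Co sits in group 9, so the d-electron count is 9 − 2 = 7. Fluoride and hydroxide are weak-field ligands for a first-row metal, so the complex is high-spin. The d⁷ configuration leaves the e_g set evenly filled (or empty) — no strong Jahn–Teller driving force.

[MnCl6]^3-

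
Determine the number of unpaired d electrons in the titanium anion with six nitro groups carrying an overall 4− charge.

2 unpaired electrons

Ligand charges: each nitro (N-bound nitrite) is −1. With an overall charge of −4 the titanium centre must be in the +2 oxidation state.
Ti sits in group 4, so the d-electron count is 4 − 2 = 2.
In an octahedral field the d² configuration is t₂g²e_g⁰ (only one arrangement possible), giving 2 unpaired electrons.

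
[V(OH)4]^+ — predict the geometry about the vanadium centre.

tetrahedral

Summing ligand charges against the +1 overall charge gives an oxidation state of +5 for vanadium.
Vanadium is a group-5 element; V(V) is therefore d⁰.
Coordination number: 4.
A d⁰ ion has no crystal-field stabilisation preference between square planar and tetrahedral, so four ligands adopt the sterically favoured tetrahedral geometry.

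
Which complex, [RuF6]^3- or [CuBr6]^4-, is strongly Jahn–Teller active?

[RuF6]^3-: Summing ligand charges against the −3 overall charge gives an oxidation state of +3 for ruthenium. Group 8 minus oxidation state 3 gives a d⁵ configuration. A 4d ion has a large Δₒ and is invariably low-spin. The d⁵ configuration leaves the e_g set evenly filled (or empty) — no strong Jahn–Teller driving force.
[CuBr6]^4-: Ligand charges: each bromide is −1. With an overall charge of −4 the copper centre must be in the +2 oxidation state. Copper is a group-11 element; Cu(II) is therefore d⁹. The t₂g⁶e_g³ configuration has an unevenly filled e_g set; the Jahn–Teller theorem predicts a tetragonal distortion (typically axial elongation) to lift the degeneracy.

[CuBr6]^4-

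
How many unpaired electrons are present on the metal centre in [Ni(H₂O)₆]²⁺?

Ligand charges: water is neutral. With an overall charge of +2 the nickel centre must be in the +2 oxidation state.
Nickel is a group-10 element; Ni(II) is therefore d⁸.
In an octahedral field the d⁸ configuration is t₂g⁶e_g² (only one arrangement possible), giving 2 unpaired electrons.

2 unpaired electrons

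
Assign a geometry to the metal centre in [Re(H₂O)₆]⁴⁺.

Ligand charges: water is neutral. With an overall charge of +4 the rhenium centre must be in the +4 oxidation state.
Group 7 minus oxidation state 4 gives a d³ configuration.
With 6 monodentate ligands the coordination number is 6.
Six donors around a single metal centre give an octahedral coordination sphere.

octahedral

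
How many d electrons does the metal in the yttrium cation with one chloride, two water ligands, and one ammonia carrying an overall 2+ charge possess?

Ligand charges: each chloride is −1; water is neutral; ammonia is neutral. With an overall charge of +2 the yttrium centre must be in the +3 oxidation state.
Yttrium is a group-3 element; Y(III) is therefore d⁰.

d0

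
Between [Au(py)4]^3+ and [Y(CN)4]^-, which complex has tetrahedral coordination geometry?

[Y(CN)4]^-

For [Au(py)4]^3+: Ligand charges: pyridine is neutral. With an overall charge of +3 the gold centre must be in the +3 oxidation state. Gold is a group-11 element; Au(III) is therefore d⁸. A 5d d⁸ ion has a large crystal-field splitting; square planar leaves the high-energy d_{x²−y²} orbital empty and maximises CFSE. → square planar.
For [Y(CN)4]^-: Ligand charges: each cyanide is −1. With an overall charge of −1 the yttrium centre must be in the +3 oxidation state. Y sits in group 3, so the d-electron count is 3 − 3 = 0. A d⁰ ion has no crystal-field stabilisation preference between square planar and tetrahedral, so four ligands adopt the sterically favoured tetrahedral geometry. → tetrahedral.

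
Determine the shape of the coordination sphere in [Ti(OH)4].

Ligand charges: each hydroxide is −1. With an overall charge of 0 the titanium centre must be in the +4 oxidation state.
Titanium is a group-4 element; Ti(IV) is therefore d⁰.
With 4 monodentate ligands the coordination number is 4.
A d⁰ ion has no crystal-field stabilisation preference between square planar and tetrahedral, so four ligands adopt the sterically favoured tetrahedral geometry.

tetrahedral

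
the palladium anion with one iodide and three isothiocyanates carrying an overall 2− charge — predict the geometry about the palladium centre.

square planar

Each iodide is −1; each isothiocyanate is −1; balancing the −2 overall charge requires Pd(II).
Group 10 minus oxidation state 2 gives a d⁸ configuration.
With 4 monodentate ligands the coordination number is 4.
A 4d d⁸ ion has a large crystal-field splitting; square planar leaves the high-energy d_{x²−y²} orbital empty and maximises CFSE.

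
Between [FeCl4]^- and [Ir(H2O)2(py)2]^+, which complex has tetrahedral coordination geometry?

[FeCl4]^-

For [FeCl4]^-: Each chloride is −1; balancing the −1 overall charge requires Fe(III). Fe sits in group 8, so the d-electron count is 8 − 3 = 5. A high-spin d⁵ ion has zero CFSE in either geometry, so four ligands adopt the sterically favoured tetrahedral geometry. → tetrahedral.
For [Ir(H2O)2(py)2]^+: Water is neutral; pyridine is neutral; balancing the +1 overall charge requires Ir(I). Iridium is a group-9 element; Ir(I) is therefore d⁸. A 5d d⁸ ion has a large crystal-field splitting; square planar leaves the high-energy d_{x²−y²} orbital empty and maximises CFSE. → square planar.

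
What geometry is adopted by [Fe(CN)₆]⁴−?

octahedral

Summing ligand charges against the −4 overall charge gives an oxidation state of +2 for iron.
Iron is a group-8 element; Fe(II) is therefore d⁶.
Coordination number: 6.
Six donors around a single metal centre give an octahedral coordination sphere.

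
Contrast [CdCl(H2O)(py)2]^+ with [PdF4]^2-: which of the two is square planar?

For [CdCl(H2O)(py)2]^+: Ligand charges: each chloride is −1; water is neutral; pyridine is neutral. With an overall charge of +1 the cadmium centre must be in the +2 oxidation state. Group 12 minus oxidation state 2 gives a d¹⁰ configuration. A d¹⁰ ion has no crystal-field stabilisation preference between square planar and tetrahedral, so four ligands adopt the sterically favoured tetrahedral geometry. → tetrahedral.
For [PdF4]^2-: Each fluoride is −1; balancing the −2 overall charge requires Pd(II). Palladium is a group-10 element; Pd(II) is therefore d⁸. A 4d d⁸ ion has a large crystal-field splitting; square planar leaves the high-energy d_{x²−y²} orbital empty and maximises CFSE. → square planar.

[PdF4]^2-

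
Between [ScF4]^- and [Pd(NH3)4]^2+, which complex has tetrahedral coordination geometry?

For [ScF4]^-: Ligand charges: each fluoride is −1. With an overall charge of −1 the scandium centre must be in the +3 oxidation state. Group 3 minus oxidation state 3 gives a d⁰ configuration. A d⁰ ion has no crystal-field stabilisation preference between square planar and tetrahedral, so four ligands adopt the sterically favoured tetrahedral geometry. → tetrahedral.
For [Pd(NH3)4]^2+: Summing ligand charges against the +2 overall charge gives an oxidation state of +2 for palladium. Palladium is a group-10 element; Pd(II) is therefore d⁸. A 4d d⁸ ion has a large crystal-field splitting; square planar leaves the high-energy d_{x²−y²} orbital empty and maximises CFSE. → square planar.

[ScF4]^-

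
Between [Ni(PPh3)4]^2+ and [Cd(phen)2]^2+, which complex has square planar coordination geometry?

For [Ni(PPh3)4]^2+: Ligand charges: triphenylphosphine is neutral. With an overall charge of +2 the nickel centre must be in the +2 oxidation state. Group 10 minus oxidation state 2 gives a d⁸ configuration. Triphenylphosphine is a strong-field ligand (high in the spectrochemical series). A 3d d⁸ ion with strong-field ligands gains enough CFSE to favour square planar over tetrahedral. → square planar.
For [Cd(phen)2]^2+: 1,10-phenanthroline is neutral; balancing the +2 overall charge requires Cd(II). Cd sits in group 12, so the d-electron count is 12 − 2 = 10. A d¹⁰ ion has no crystal-field stabilisation preference between square planar and tetrahedral, so four ligands adopt the sterically favoured tetrahedral geometry. → tetrahedral.

[Ni(PPh3)4]^2+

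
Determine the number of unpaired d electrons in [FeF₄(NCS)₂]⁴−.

4

Summing ligand charges against the −4 overall charge gives an oxidation state of +2 for iron.
Fe sits in group 8, so the d-electron count is 8 − 2 = 6.
The spin state decides the count: Fluoride and isothiocyanate are weak-field ligands for a first-row metal, so the complex is high-spin.
An octahedral high-spin d⁶ ion is t₂g⁴e_g², giving 4 unpaired electrons.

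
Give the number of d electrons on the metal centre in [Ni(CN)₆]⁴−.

Ligand charges: each cyanide is −1. With an overall charge of −4 the nickel centre must be in the +2 oxidation state.
Group 10 minus oxidation state 2 gives a d⁸ configuration.

d⁸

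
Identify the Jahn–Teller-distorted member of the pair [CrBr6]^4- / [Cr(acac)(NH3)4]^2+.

[CrBr6]^4-: Summing ligand charges against the −4 overall charge gives an oxidation state of +2 for chromium. Cr sits in group 6, so the d-electron count is 6 − 2 = 4. Bromide is a weak-field ligand for a first-row metal, so the complex is high-spin. The t₂g³e_g¹ (high-spin) configuration has an unevenly filled e_g set; the Jahn–Teller theorem predicts a tetragonal distortion (typically axial elongation) to lift the degeneracy.
[Cr(acac)(NH3)4]^2+: Ligand charges: each acetylacetonate is −1; ammonia is neutral. With an overall charge of +2 the chromium centre must be in the +3 oxidation state. Chromium is a group-6 element; Cr(III) is therefore d³. The d³ configuration leaves the e_g set evenly filled (or empty) — no strong Jahn–Teller driving force.

[CrBr6]^4-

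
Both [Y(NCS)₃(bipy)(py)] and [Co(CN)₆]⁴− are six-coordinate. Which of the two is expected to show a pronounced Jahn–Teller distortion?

[Co(CN)₆]⁴−

[Y(NCS)₃(bipy)(py)]: Ligand charges: each isothiocyanate is −1; 2,2′-bipyridine is neutral; pyridine is neutral. With an overall charge of 0 the yttrium centre must be in the +3 oxidation state. Group 3 minus oxidation state 3 gives a d⁰ configuration. The d⁰ configuration leaves the e_g set evenly filled (or empty) — no strong Jahn–Teller driving force.
[Co(CN)₆]⁴−: Ligand charges: each cyanide is −1. With an overall charge of −4 the cobalt centre must be in the +2 oxidation state. Group 9 minus oxidation state 2 gives a d⁷ configuration. Cyanide is a strong-field ligand (high in the spectrochemical series) for a first-row metal, so the complex is low-spin. The t₂g⁶e_g¹ (low-spin) configuration has an unevenly filled e_g set; the Jahn–Teller theorem predicts a tetragonal distortion (typically axial elongation) to lift the degeneracy.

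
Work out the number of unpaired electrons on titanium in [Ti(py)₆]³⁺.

1 unpaired electron

Pyridine is neutral; balancing the +3 overall charge requires Ti(III).
Titanium is a group-4 element; Ti(III) is therefore d¹.
In an octahedral field the d¹ configuration is t₂g¹e_g⁰ (only one arrangement possible), giving 1 unpaired electron.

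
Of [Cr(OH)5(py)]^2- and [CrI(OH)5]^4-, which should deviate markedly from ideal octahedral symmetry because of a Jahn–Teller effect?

[CrI(OH)5]^4-

[Cr(OH)5(py)]^2-: Each hydroxide is −1; pyridine is neutral; balancing the −2 overall charge requires Cr(III). Group 6 minus oxidation state 3 gives a d³ configuration. The d³ configuration leaves the e_g set evenly filled (or empty) — no strong Jahn–Teller driving force.
[CrI(OH)5]^4-: Each iodide is −1; each hydroxide is −1; balancing the −4 overall charge requires Cr(II). Group 6 minus oxidation state 2 gives a d⁴ configuration. Hydroxide and iodide are weak-field ligands for a first-row metal, so the complex is high-spin. The t₂g³e_g¹ (high-spin) configuration has an unevenly filled e_g set; the Jahn–Teller theorem predicts a tetragonal distortion (typically axial elongation) to lift the degeneracy.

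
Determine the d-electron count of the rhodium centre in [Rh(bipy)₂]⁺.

d⁸

2,2′-bipyridine is neutral; balancing the +1 overall charge requires Rh(I).
Group 9 minus oxidation state 1 gives a d⁸ configuration.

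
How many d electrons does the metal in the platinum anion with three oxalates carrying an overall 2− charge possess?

Each oxalate is −2; balancing the −2 overall charge requires Pt(IV).
Platinum is a group-10 element; Pt(IV) is therefore d⁶.

d6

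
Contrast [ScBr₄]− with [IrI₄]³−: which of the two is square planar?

[IrI₄]³−

For [ScBr₄]−: Summing ligand charges against the −1 overall charge gives an oxidation state of +3 for scandium. Scandium is a group-3 element; Sc(III) is therefore d⁰. A d⁰ ion has no crystal-field stabilisation preference between square planar and tetrahedral, so four ligands adopt the sterically favoured tetrahedral geometry. → tetrahedral.
For [IrI₄]³−: Summing ligand charges against the −3 overall charge gives an oxidation state of +1 for iridium. Group 9 minus oxidation state 1 gives a d⁸ configuration. A 5d d⁸ ion has a large crystal-field splitting; square planar leaves the high-energy d_{x²−y²} orbital empty and maximises CFSE. → square planar.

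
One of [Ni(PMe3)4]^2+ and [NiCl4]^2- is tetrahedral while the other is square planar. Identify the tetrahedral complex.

[NiCl4]^2-

For [Ni(PMe3)4]^2+: Summing ligand charges against the +2 overall charge gives an oxidation state of +2 for nickel. Ni sits in group 10, so the d-electron count is 10 − 2 = 8. Trimethylphosphine is a strong-field ligand (high in the spectrochemical series). A 3d d⁸ ion with strong-field ligands gains enough CFSE to favour square planar over tetrahedral. → square planar.
For [NiCl4]^2-: Ligand charges: each chloride is −1. With an overall charge of −2 the nickel centre must be in the +2 oxidation state. Nickel is a group-10 element; Ni(II) is therefore d⁸. Chloride is a weak-field ligand. With weak-field ligands the CFSE gain from square planar is small, so a 3d d⁸ ion takes the sterically preferred tetrahedral geometry. → tetrahedral.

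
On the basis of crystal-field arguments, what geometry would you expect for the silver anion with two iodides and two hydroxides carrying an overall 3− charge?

tetrahedral

Ligand charges: each iodide is −1; each hydroxide is −1. With an overall charge of −3 the silver centre must be in the +1 oxidation state.
Ag sits in group 11, so the d-electron count is 11 − 1 = 10.
Coordination number: 4.
A d¹⁰ ion has no crystal-field stabilisation preference between square planar and tetrahedral, so four ligands adopt the sterically favoured tetrahedral geometry.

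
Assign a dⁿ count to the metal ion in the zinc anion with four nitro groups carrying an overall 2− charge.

Ligand charges: each nitro (N-bound nitrite) is −1. With an overall charge of −2 the zinc centre must be in the +2 oxidation state.
Group 12 minus oxidation state 2 gives a d¹⁰ configuration.

d10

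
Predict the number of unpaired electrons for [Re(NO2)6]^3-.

2 unpaired electrons

Each nitro (N-bound nitrite) is −1; balancing the −3 overall charge requires Re(III).
Group 7 minus oxidation state 3 gives a d⁴ configuration.
The spin state decides the count: a 5d ion has a large Δₒ and is invariably low-spin.
An octahedral low-spin d⁴ ion is t₂g⁴e_g⁰, giving 2 unpaired electrons.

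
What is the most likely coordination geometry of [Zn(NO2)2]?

Ligand charges: each nitro (N-bound nitrite) is −1. With an overall charge of 0 the zinc centre must be in the +2 oxidation state.
Zinc is a group-12 element; Zn(II) is therefore d¹⁰.
With 2 monodentate ligands the coordination number is 2.
A d¹⁰ ion with only two ligands adopts a linear arrangement (sp hybridisation; no CFSE preference).

linear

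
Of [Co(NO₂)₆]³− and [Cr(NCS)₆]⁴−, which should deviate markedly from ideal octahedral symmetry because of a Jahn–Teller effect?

[Cr(NCS)₆]⁴−

[Co(NO₂)₆]³−: Each nitro (N-bound nitrite) is −1; balancing the −3 overall charge requires Co(III). Co sits in group 9, so the d-electron count is 9 − 3 = 6. Co(III) has an exceptionally large octahedral splitting and is low-spin with essentially every ligand except fluoride. The d⁶ configuration leaves the e_g set evenly filled (or empty) — no strong Jahn–Teller driving force.
[Cr(NCS)₆]⁴−: Ligand charges: each isothiocyanate is −1. With an overall charge of −4 the chromium centre must be in the +2 oxidation state. Chromium is a group-6 element; Cr(II) is therefore d⁴. Isothiocyanate is a weak-field ligand for a first-row metal, so the complex is high-spin. The t₂g³e_g¹ (high-spin) configuration has an unevenly filled e_g set; the Jahn–Teller theorem predicts a tetragonal distortion (typically axial elongation) to lift the degeneracy.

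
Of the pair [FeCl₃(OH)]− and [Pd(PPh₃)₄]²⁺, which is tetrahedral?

[FeCl₃(OH)]−

For [FeCl₃(OH)]−: Each chloride is −1; each hydroxide is −1; balancing the −1 overall charge requires Fe(III). Group 8 minus oxidation state 3 gives a d⁵ configuration. A high-spin d⁵ ion has zero CFSE in either geometry, so four ligands adopt the sterically favoured tetrahedral geometry. → tetrahedral.
For [Pd(PPh₃)₄]²⁺: Triphenylphosphine is neutral; balancing the +2 overall charge requires Pd(II). Group 10 minus oxidation state 2 gives a d⁸ configuration. A 4d d⁸ ion has a large crystal-field splitting; square planar leaves the high-energy d_{x²−y²} orbital empty and maximises CFSE. → square planar.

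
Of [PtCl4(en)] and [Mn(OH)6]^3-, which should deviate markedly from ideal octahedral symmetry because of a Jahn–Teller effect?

[Mn(OH)6]^3-

[PtCl4(en)]: Each chloride is −1; ethylenediamine is neutral; balancing the 0 overall charge requires Pt(IV). Group 10 minus oxidation state 4 gives a d⁶ configuration. A 5d ion has a large Δₒ and is invariably low-spin. The d⁶ configuration leaves the e_g set evenly filled (or empty) — no strong Jahn–Teller driving force.
[Mn(OH)6]^3-: Each hydroxide is −1; balancing the −3 overall charge requires Mn(III). Mn sits in group 7, so the d-electron count is 7 − 3 = 4. Hydroxide is a weak-field ligand for a first-row metal, so the complex is high-spin. The t₂g³e_g¹ (high-spin) configuration has an unevenly filled e_g set; the Jahn–Teller theorem predicts a tetragonal distortion (typically axial elongation) to lift the degeneracy.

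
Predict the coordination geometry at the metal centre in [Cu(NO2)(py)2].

Summing ligand charges against the 0 overall charge gives an oxidation state of +1 for copper.
Group 11 minus oxidation state 1 gives a d¹⁰ configuration.
Coordination number: 3.
Three ligands around a d¹⁰ centre minimise repulsion in a trigonal-planar arrangement.

trigonal planar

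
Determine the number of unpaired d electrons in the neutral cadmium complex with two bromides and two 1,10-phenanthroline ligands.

Each bromide is −1; 1,10-phenanthroline is neutral; balancing the 0 overall charge requires Cd(II).
Cd sits in group 12, so the d-electron count is 12 − 2 = 10.
Counting donor atoms: 2×bromide (monodentate) → 2 donors; 2×1,10-phenanthroline (bidentate) → 4 donors. Coordination number = 6.
In an octahedral field the d¹⁰ configuration is t₂g⁶e_g⁴, giving 0 unpaired electrons.

0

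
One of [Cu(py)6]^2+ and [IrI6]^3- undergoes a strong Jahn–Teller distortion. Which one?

[Cu(py)6]^2+

[Cu(py)6]^2+: Summing ligand charges against the +2 overall charge gives an oxidation state of +2 for copper. Copper is a group-11 element; Cu(II) is therefore d⁹. The t₂g⁶e_g³ configuration has an unevenly filled e_g set; the Jahn–Teller theorem predicts a tetragonal distortion (typically axial elongation) to lift the degeneracy.
[IrI6]^3-: Ligand charges: each iodide is −1. With an overall charge of −3 the iridium centre must be in the +3 oxidation state. Ir sits in group 9, so the d-electron count is 9 − 3 = 6. A 5d ion has a large Δₒ and is invariably low-spin. The d⁶ configuration leaves the e_g set evenly filled (or empty) — no strong Jahn–Teller driving force.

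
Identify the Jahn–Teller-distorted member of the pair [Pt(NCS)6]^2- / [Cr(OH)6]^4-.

[Cr(OH)6]^4-

[Pt(NCS)6]^2-: Ligand charges: each isothiocyanate is −1. With an overall charge of −2 the platinum centre must be in the +4 oxidation state. Pt sits in group 10, so the d-electron count is 10 − 4 = 6. A 5d ion has a large Δₒ and is invariably low-spin. The d⁶ configuration leaves the e_g set evenly filled (or empty) — no strong Jahn–Teller driving force.
[Cr(OH)6]^4-: Summing ligand charges against the −4 overall charge gives an oxidation state of +2 for chromium. Cr sits in group 6, so the d-electron count is 6 − 2 = 4. Hydroxide is a weak-field ligand for a first-row metal, so the complex is high-spin. The t₂g³e_g¹ (high-spin) configuration has an unevenly filled e_g set; the Jahn–Teller theorem predicts a tetragonal distortion (typically axial elongation) to lift the degeneracy.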